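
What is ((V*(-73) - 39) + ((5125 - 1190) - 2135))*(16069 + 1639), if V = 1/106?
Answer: 1652094422/53 ≈ 3.1172e+7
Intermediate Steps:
V = 1/106 ≈ 0.0094340
((V*(-73) - 39) + ((5125 - 1190) - 2135))*(16069 + 1639) = (((1/106)*(-73) - 39) + ((5125 - 1190) - 2135))*(16069 + 1639) = ((-73/106 - 39) + (3935 - 2135))*17708 = (-4207/106 + 1800)*17708 = (186593/106)*17708 = 1652094422/53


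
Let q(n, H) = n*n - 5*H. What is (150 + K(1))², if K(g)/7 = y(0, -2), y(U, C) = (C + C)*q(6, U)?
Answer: 736164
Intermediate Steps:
q(n, H) = n² - 5*H
y(U, C) = 2*C*(36 - 5*U) (y(U, C) = (C + C)*(6² - 5*U) = (2*C)*(36 - 5*U) = 2*C*(36 - 5*U))
K(g) = -1008 (K(g) = 7*(2*(-2)*(36 - 5*0)) = 7*(2*(-2)*(36 + 0)) = 7*(2*(-2)*36) = 7*(-144) = -1008)
(150 + K(1))² = (150 - 1008)² = (-858)² = 736164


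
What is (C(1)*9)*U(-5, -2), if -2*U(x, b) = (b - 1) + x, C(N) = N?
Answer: 36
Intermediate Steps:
U(x, b) = ½ - b/2 - x/2 (U(x, b) = -((b - 1) + x)/2 = -((-1 + b) + x)/2 = -(-1 + b + x)/2 = ½ - b/2 - x/2)
(C(1)*9)*U(-5, -2) = (1*9)*(½ - ½*(-2) - ½*(-5)) = 9*(½ + 1 + 5/2) = 9*4 = 36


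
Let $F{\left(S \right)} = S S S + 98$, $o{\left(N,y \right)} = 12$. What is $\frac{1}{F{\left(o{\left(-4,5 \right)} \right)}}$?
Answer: $\frac{1}{1826} \approx 0.00054764$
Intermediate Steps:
$F{\left(S \right)} = 98 + S^{3}$ ($F{\left(S \right)} = S^{2} S + 98 = S^{3} + 98 = 98 + S^{3}$)
$\frac{1}{F{\left(o{\left(-4,5 \right)} \right)}} = \frac{1}{98 + 12^{3}} = \frac{1}{98 + 1728} = \frac{1}{1826}$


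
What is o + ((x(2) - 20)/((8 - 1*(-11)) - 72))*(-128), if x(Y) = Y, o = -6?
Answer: -2622/53 ≈ -49.472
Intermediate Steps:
o + ((x(2) - 20)/((8 - 1*(-11)) - 72))*(-128) = -6 + ((2 - 20)/((8 - 1*(-11)) - 72))*(-128) = -6 - 18/((8 + 11) - 72)*(-128) = -6 - 18/(19 - 72)*(-128) = -6 - 18/(-53)*(-128) = -6 - 18*(-1/53)*(-128) = -6 + (18/53)*(-128) = -6 - 2304/53 = -2622/53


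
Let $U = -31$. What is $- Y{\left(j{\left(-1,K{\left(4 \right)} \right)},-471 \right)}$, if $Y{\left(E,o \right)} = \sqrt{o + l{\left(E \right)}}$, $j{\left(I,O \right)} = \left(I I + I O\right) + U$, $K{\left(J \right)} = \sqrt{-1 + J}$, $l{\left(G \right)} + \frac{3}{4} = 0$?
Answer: $- \frac{i \sqrt{1887}}{2} \approx - 21.72 i$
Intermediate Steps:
$l{\left(G \right)} = - \frac{3}{4}$ ($l{\left(G \right)} = - \frac{3}{4} + 0 = - \frac{3}{4}$)
$j{\left(I,O \right)} = -31 + I^{2} + I O$ ($j{\left(I,O \right)} = \left(I I + I O\right) - 31 = \left(I^{2} + I O\right) - 31 = -31 + I^{2} + I O$)
$Y{\left(E,o \right)} = \sqrt{- \frac{3}{4} + o}$ ($Y{\left(E,o \right)} = \sqrt{o - \frac{3}{4}} = \sqrt{- \frac{3}{4} + o}$)
$- Y{\left(j{\left(-1,K{\left(4 \right)} \right)},-471 \right)} = - \frac{\sqrt{-3 + 4 \left(-471\right)}}{2} = - \frac{\sqrt{-3 - 1884}}{2} = - \frac{\sqrt{-1887}}{2} = - \frac{i \sqrt{1887}}{2}$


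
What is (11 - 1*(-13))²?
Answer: 576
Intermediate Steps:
(11 - 1*(-13))² = (11 + 13)² = 24² = 576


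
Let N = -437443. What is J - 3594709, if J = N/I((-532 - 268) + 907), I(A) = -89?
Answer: -319491658/89 ≈ -3.5898e+6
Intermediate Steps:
J = 437443/89 (J = -437443/(-89) = -437443*(-1/89) = 437443/89 ≈ 4915.1)
J - 3594709 = 437443/89 - 3594709 = -319491658/89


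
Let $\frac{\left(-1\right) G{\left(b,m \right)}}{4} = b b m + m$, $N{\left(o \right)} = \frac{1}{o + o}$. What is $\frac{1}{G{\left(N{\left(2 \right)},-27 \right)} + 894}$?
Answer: $\frac{4}{4035} \approx 0.00099133$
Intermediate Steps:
$N{\left(o \right)} = \frac{1}{2 o}$
$G{\left(b,m \right)} = - 4 m - 4 m b^{2}$ ($G{\left(b,m \right)} = - 4 \left(b b m + m\right) = - 4 \left(b^{2} m + m\right) = - 4 \left(m b^{2} + m\right) = - 4 \left(m + m b^{2}\right) = - 4 m - 4 m b^{2}$)
$\frac{1}{G{\left(N{\left(2 \right)},-27 \right)} + 894} = \frac{1}{\left(-4\right) \left(-27\right) \left(1 + \left(\frac{1}{2 \cdot 2}\right)^{2}\right) + 894} = \frac{1}{\left(-4\right) \left(-27\right) \left(1 + \left(\frac{1}{2} \cdot \frac{1}{2}\right)^{2}\right) + 894} = \frac{1}{\left(-4\right) \left(-27\right) \left(1 + \left(\frac{1}{4}\right)^{2}\right) + 894} = \frac{1}{\left(-4\right) \left(-27\right) \left(1 + \frac{1}{16}\right) + 894} = \frac{1}{\left(-4\right) \left(-27\right) \frac{17}{16} + 894} = \frac{1}{\frac{459}{4} + 894} = \frac{1}{\frac{4035}{4}} = \frac{4}{4035}$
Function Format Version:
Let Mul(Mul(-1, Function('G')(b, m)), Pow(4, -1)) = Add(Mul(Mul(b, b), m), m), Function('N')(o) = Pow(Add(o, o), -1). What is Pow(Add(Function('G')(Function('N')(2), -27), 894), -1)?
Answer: Rational(4, 4035) ≈ 0.00099133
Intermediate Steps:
Function('N')(o) = Mul(Rational(1, 2), Pow(o, -1)) (Function('N')(o) = Pow(Mul(2, o), -1) = Mul(Rational(1, 2), Pow(o, -1)))
Function('G')(b, m) = Add(Mul(-4, m), Mul(-4, m, Pow(b, 2))) (Function('G')(b, m) = Mul(-4, Add(Mul(Mul(b, b), m), m)) = Mul(-4, Add(Mul(Pow(b, 2), m), m)) = Mul(-4, Add(Mul(m, Pow(b, 2)), m)) = Mul(-4, Add(m, Mul(m, Pow(b, 2)))) = Add(Mul(-4, m), Mul(-4, m, Pow(b, 2))))
Pow(Add(Function('G')(Function('N')(2), -27), 894), -1) = Pow(Add(Mul(-4, -27, Add(1, Pow(Mul(Rational(1, 2), Pow(2, -1)), 2))), 894), -1) = Pow(Add(Mul(-4, -27, Add(1, Pow(Mul(Rational(1, 2), Rational(1, 2)), 2))), 894), -1) = Pow(Add(Mul(-4, -27, Add(1, Pow(Rational(1, 4), 2))), 894), -1) = Pow(Add(Mul(-4, -27, Add(1, Rational(1, 16))), 894), -1) = Pow(Add(Mul(-4, -27, Rational(17, 16)), 894), -1) = Pow(Add(Rational(459, 4), 894), -1) = Pow(Rational(4035, 4), -1) = Rational(4, 4035)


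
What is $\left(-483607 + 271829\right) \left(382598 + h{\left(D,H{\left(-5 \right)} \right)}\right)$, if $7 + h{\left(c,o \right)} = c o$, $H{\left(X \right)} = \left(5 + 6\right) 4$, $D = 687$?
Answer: $-87425982182$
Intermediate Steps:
$H{\left(X \right)} = 44$ ($H{\left(X \right)} = 11 \cdot 4 = 44$)
$h{\left(c,o \right)} = -7 + c o$
$\left(-483607 + 271829\right) \left(382598 + h{\left(D,H{\left(-5 \right)} \right)}\right) = \left(-483607 + 271829\right) \left(382598 + \left(-7 + 687 \cdot 44\right)\right) = - 211778 \left(382598 + \left(-7 + 30228\right)\right) = - 211778 \left(382598 + 30221\right) = \left(-211778\right) 412819 = -87425982182$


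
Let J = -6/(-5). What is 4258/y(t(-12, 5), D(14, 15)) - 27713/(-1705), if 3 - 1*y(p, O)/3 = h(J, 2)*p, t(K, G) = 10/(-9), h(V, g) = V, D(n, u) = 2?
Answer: 7620159/22165 ≈ 343.79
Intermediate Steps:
J = 6/5 (J = -6*(-1/5) = 6/5 ≈ 1.2000)
t(K, G) = -10/9 (t(K, G) = 10*(-1/9) = -10/9)
y(p, O) = 9 - 18*p/5
4258/y(t(-12, 5), D(14, 15)) - 27713/(-1705) = 4258/(9 - 18/5*(-10/9)) - 27713/(-1705) = 4258/(9 + 4) - 27713*(-1/1705) = 4258/13 + 27713/1705 = 7620159/22165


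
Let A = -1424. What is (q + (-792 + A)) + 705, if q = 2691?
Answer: 1180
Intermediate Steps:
(q + (-792 + A)) + 705 = (2691 + (-792 - 1424)) + 705 = (2691 - 2216) + 705 = 475 + 705 = 1180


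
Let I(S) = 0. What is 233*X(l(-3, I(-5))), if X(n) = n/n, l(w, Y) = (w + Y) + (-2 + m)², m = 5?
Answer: 233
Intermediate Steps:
l(w, Y) = 9 + Y + w (l(w, Y) = (w + Y) + (-2 + 5)² = (Y + w) + 3² = (Y + w) + 9 = 9 + Y + w)
X(n) = 1
233*X(l(-3, I(-5))) = 233*1 = 233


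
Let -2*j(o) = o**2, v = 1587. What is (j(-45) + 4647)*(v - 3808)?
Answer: -16144449/2 ≈ -8.0722e+6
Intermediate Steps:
j(o) = -o**2/2
(j(-45) + 4647)*(v - 3808) = (-1/2*(-45)**2 + 4647)*(1587 - 3808) = (-1/2*2025 + 4647)*(-2221) = (-2025/2 + 4647)*(-2221) = (7269/2)*(-2221) = -16144449/2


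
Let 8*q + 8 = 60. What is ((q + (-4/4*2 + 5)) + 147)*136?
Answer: 21284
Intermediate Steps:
q = 13/2 (q = -1 + (⅛)*60 = -1 + 15/2 = 13/2 ≈ 6.5000)
((q + (-4/4*2 + 5)) + 147)*136 = ((13/2 + (-4/4*2 + 5)) + 147)*136 = ((13/2 + (-4*¼*2 + 5)) + 147)*136 = ((13/2 + (-1*2 + 5)) + 147)*136 = ((13/2 + (-2 + 5)) + 147)*136 = ((13/2 + 3) + 147)*136 = (19/2 + 147)*136 = (313/2)*136 = 21284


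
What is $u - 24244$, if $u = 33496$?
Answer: $9252$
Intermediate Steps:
$u - 24244 = 33496 - 24244 = 9252$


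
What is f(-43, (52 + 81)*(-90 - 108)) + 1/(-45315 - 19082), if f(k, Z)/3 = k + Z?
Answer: -5095799008/64397 ≈ -79131.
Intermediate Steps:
f(k, Z) = 3*Z + 3*k (f(k, Z) = 3*(k + Z) = 3*(Z + k) = 3*Z + 3*k)
f(-43, (52 + 81)*(-90 - 108)) + 1/(-45315 - 19082) = (3*((52 + 81)*(-90 - 108)) + 3*(-43)) + 1/(-45315 - 19082) = (3*(133*(-198)) - 129) + 1/(-64397) = (3*(-26334) - 129) - 1/64397 = (-79002 - 129) - 1/64397 = -79131 - 1/64397 = -5095799008/64397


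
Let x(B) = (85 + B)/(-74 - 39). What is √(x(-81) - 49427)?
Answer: I*√631133815/113 ≈ 222.32*I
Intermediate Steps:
x(B) = -85/113 - B/113 (x(B) = (85 + B)/(-113) = (85 + B)*(-1/113) = -85/113 - B/113)
√(x(-81) - 49427) = √((-85/113 - 1/113*(-81)) - 49427) = √((-85/113 + 81/113) - 49427) = √(-4/113 - 49427) = √(-5585255/113) = I*√631133815/113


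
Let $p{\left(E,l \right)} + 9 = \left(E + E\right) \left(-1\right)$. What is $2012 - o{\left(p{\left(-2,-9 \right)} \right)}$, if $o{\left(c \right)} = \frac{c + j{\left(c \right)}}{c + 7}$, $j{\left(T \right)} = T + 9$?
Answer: $\frac{4025}{2} \approx 2012.5$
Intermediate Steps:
$p{\left(E,l \right)} = -9 - 2 E$ ($p{\left(E,l \right)} = -9 + \left(E + E\right) \left(-1\right) = -9 + 2 E \left(-1\right) = -9 - 2 E$)
$j{\left(T \right)} = 9 + T$
$o{\left(c \right)} = \frac{9 + 2 c}{7 + c}$ ($o{\left(c \right)} = \frac{c + \left(9 + c\right)}{c + 7} = \frac{9 + 2 c}{7 + c}$)
$2012 - o{\left(p{\left(-2,-9 \right)} \right)} = 2012 - \frac{9 + 2 \left(-9 - -4\right)}{7 - 5} = 2012 - \frac{9 + 2 \left(-9 + 4\right)}{7 + \left(-9 + 4\right)} = 2012 - \frac{9 + 2 \left(-5\right)}{7 - 5} = 2012 - \frac{9 - 10}{2} = 2012 - \frac{1}{2} \left(-1\right) = 2012 - - \frac{1}{2} = 2012 + \frac{1}{2} = \frac{4025}{2}$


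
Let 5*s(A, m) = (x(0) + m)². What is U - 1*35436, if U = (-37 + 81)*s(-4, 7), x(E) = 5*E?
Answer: -175024/5 ≈ -35005.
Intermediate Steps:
s(A, m) = m²/5 (s(A, m) = (5*0 + m)²/5 = (0 + m)²/5 = m²/5)
U = 2156/5 (U = (-37 + 81)*((⅕)*7²) = 44*((⅕)*49) = 44*(49/5) = 2156/5 ≈ 431.20)
U - 1*35436 = 2156/5 - 1*35436 = 2156/5 - 35436 = -175024/5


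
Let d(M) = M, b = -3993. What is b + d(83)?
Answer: -3910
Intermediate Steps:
b + d(83) = -3993 + 83 = -3910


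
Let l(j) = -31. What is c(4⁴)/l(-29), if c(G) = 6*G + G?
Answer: -1792/31 ≈ -57.806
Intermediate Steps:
c(G) = 7*G
c(4⁴)/l(-29) = (7*4⁴)/(-31) = (7*256)*(-1/31) = 1792*(-1/31) = -1792/31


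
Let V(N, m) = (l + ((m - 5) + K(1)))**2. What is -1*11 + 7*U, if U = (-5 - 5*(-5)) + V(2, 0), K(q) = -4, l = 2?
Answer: 472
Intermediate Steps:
V(N, m) = (-7 + m)**2 (V(N, m) = (2 + ((m - 5) - 4))**2 = (2 + ((-5 + m) - 4))**2 = (2 + (-9 + m))**2 = (-7 + m)**2)
U = 69 (U = (-5 - 5*(-5)) + (-7 + 0)**2 = (-5 + 25) + (-7)**2 = 20 + 49 = 69)
-1*11 + 7*U = -1*11 + 7*69 = -11 + 483 = 472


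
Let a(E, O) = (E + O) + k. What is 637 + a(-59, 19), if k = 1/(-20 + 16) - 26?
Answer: 2283/4 ≈ 570.75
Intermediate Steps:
k = -105/4 (k = 1/(-4) - 26 = -¼ - 26 = -105/4 ≈ -26.250)
a(E, O) = -105/4 + E + O (a(E, O) = (E + O) - 105/4 = -105/4 + E + O)
637 + a(-59, 19) = 637 + (-105/4 - 59 + 19) = 637 - 265/4 = 2283/4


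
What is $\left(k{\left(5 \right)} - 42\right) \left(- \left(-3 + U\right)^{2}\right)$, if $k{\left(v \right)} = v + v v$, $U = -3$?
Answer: $432$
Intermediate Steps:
$k{\left(v \right)} = v + v^{2}$
$\left(k{\left(5 \right)} - 42\right) \left(- \left(-3 + U\right)^{2}\right) = \left(5 \left(1 + 5\right) - 42\right) \left(- \left(-3 - 3\right)^{2}\right) = \left(5 \cdot 6 - 42\right) \left(- \left(-6\right)^{2}\right) = \left(30 - 42\right) \left(\left(-1\right) 36\right) = \left(-12\right) \left(-36\right) = 432$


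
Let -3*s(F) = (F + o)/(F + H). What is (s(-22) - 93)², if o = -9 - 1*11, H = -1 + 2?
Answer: 78961/9 ≈ 8773.4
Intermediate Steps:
H = 1
o = -20 (o = -9 - 11 = -20)
s(F) = -(-20 + F)/(3*(1 + F)) (s(F) = -(F - 20)/(3*(F + 1)) = -(-20 + F)/(3*(1 + F)))
(s(-22) - 93)² = ((20 - 1*(-22))/(3*(1 - 22)) - 93)² = ((⅓)*(20 + 22)/(-21) - 93)² = ((⅓)*(-1/21)*42 - 93)² = (-⅔ - 93)² = (-281/3)² = 78961/9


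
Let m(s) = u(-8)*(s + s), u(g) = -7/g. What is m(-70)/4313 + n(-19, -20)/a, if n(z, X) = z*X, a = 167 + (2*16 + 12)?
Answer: 3226185/1820086 ≈ 1.7725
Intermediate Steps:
a = 211 (a = 167 + (32 + 12) = 167 + 44 = 211)
m(s) = 7*s/4 (m(s) = (-7/(-8))*(s + s) = (-7*(-⅛))*(2*s) = 7*(2*s)/8 = 7*s/4)
n(z, X) = X*z
m(-70)/4313 + n(-19, -20)/a = ((7/4)*(-70))/4313 - 20*(-19)/211 = -245/2*1/4313 + 380*(1/211) = -245/8626 + 380/211 = 3226185/1820086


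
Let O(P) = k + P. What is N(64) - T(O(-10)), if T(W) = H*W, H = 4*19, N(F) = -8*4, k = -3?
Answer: 956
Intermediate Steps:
N(F) = -32
O(P) = -3 + P
H = 76
T(W) = 76*W
N(64) - T(O(-10)) = -32 - 76*(-3 - 10) = -32 - 76*(-13) = -32 - 1*(-988) = -32 + 988 = 956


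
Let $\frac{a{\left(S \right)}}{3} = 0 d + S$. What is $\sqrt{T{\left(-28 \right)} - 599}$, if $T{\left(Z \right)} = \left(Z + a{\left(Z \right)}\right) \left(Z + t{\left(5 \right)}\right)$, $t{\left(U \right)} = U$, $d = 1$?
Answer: $\sqrt{1977} \approx 44.463$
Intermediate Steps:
$a{\left(S \right)} = 3 S$ ($a{\left(S \right)} = 3 \left(0 \cdot 1 + S\right) = 3 \left(0 + S\right) = 3 S$)
$T{\left(Z \right)} = 4 Z \left(5 + Z\right)$ ($T{\left(Z \right)} = \left(Z + 3 Z\right) \left(Z + 5\right) = 4 Z \left(5 + Z\right)$)
$\sqrt{T{\left(-28 \right)} - 599} = \sqrt{4 \left(-28\right) \left(5 - 28\right) - 599} = \sqrt{4 \left(-28\right) \left(-23\right) - 599} = \sqrt{2576 - 599} = \sqrt{1977}$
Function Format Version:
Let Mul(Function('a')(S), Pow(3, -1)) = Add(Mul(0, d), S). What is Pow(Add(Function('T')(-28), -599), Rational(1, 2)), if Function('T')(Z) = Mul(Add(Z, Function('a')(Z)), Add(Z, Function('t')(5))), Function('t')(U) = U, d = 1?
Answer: Pow(1977, Rational(1, 2)) ≈ 44.463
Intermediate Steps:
Function('a')(S) = Mul(3, S) (Function('a')(S) = Mul(3, Add(Mul(0, 1), S)) = Mul(3, Add(0, S)) = Mul(3, S))
Function('T')(Z) = Mul(4, Z, Add(5, Z)) (Function('T')(Z) = Mul(Add(Z, Mul(3, Z)), Add(Z, 5)) = Mul(Mul(4, Z), Add(5, Z)) = Mul(4, Z, Add(5, Z)))
Pow(Add(Function('T')(-28), -599), Rational(1, 2)) = Pow(Add(Mul(4, -28, Add(5, -28)), -599), Rational(1, 2)) = Pow(Add(Mul(4, -28, -23), -599), Rational(1, 2)) = Pow(Add(2576, -599), Rational(1, 2)) = Pow(1977, Rational(1, 2))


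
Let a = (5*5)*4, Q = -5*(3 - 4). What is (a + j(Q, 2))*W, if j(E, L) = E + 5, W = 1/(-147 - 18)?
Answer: -⅔ ≈ -0.66667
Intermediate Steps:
Q = 5 (Q = -5*(-1) = 5)
W = -1/165 (W = 1/(-165) = -1/165 ≈ -0.0060606)
a = 100 (a = 25*4 = 100)
j(E, L) = 5 + E
(a + j(Q, 2))*W = (100 + (5 + 5))*(-1/165) = (100 + 10)*(-1/165) = 110*(-1/165) = -⅔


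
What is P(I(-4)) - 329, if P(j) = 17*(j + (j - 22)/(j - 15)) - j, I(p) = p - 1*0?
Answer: -7025/19 ≈ -369.74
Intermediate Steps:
I(p) = p (I(p) = p + 0 = p)
P(j) = 16*j + 17*(-22 + j)/(-15 + j) (P(j) = 17*(j + (-22 + j)/(-15 + j)) - j = (17*j + 17*(-22 + j)/(-15 + j)) - j = 16*j + 17*(-22 + j)/(-15 + j))
P(I(-4)) - 329 = (-374 - 223*(-4) + 16*(-4)²)/(-15 - 4) - 329 = (-374 + 892 + 16*16)/(-19) - 329 = -(-374 + 892 + 256)/19 - 329 = -1/19*774 - 329 = -774/19 - 329 = -7025/19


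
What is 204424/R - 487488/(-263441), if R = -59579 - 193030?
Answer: 3012617096/2893372503 ≈ 1.0412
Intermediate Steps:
R = -252609
204424/R - 487488/(-263441) = 204424/(-252609) - 487488/(-263441) = 204424*(-1/252609) - 487488*(-1/263441) = -8888/10983 + 487488/263441 = 3012617096/2893372503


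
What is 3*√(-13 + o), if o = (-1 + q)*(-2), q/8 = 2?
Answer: 3*I*√43 ≈ 19.672*I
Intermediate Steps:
q = 16 (q = 8*2 = 16)
o = -30 (o = (-1 + 16)*(-2) = 15*(-2) = -30)
3*√(-13 + o) = 3*√(-13 - 30) = 3*√(-43) = 3*(I*√43) = 3*I*√43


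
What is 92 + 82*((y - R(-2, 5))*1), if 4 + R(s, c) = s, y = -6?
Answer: 92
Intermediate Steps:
R(s, c) = -4 + s
92 + 82*((y - R(-2, 5))*1) = 92 + 82*((-6 - (-4 - 2))*1) = 92 + 82*((-6 - 1*(-6))*1) = 92 + 82*((-6 + 6)*1) = 92 + 82*(0*1) = 92 + 82*0 = 92 + 0 = 92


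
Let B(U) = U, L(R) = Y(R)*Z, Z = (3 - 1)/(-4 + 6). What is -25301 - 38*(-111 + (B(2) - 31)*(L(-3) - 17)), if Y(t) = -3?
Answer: -43123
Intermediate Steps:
Z = 1 (Z = 2/2 = 2*(½) = 1)
L(R) = -3 (L(R) = -3*1 = -3)
-25301 - 38*(-111 + (B(2) - 31)*(L(-3) - 17)) = -25301 - 38*(-111 + (2 - 31)*(-3 - 17)) = -25301 - 38*(-111 - 29*(-20)) = -25301 - 38*(-111 + 580) = -25301 - 38*469 = -25301 - 1*17822 = -25301 - 17822 = -43123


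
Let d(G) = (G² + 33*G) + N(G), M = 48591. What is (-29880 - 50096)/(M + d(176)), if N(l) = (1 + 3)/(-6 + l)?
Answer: -6797960/7256877 ≈ -0.93676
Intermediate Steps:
N(l) = 4/(-6 + l)
d(G) = G² + 4/(-6 + G) + 33*G (d(G) = (G² + 33*G) + 4/(-6 + G) = G² + 4/(-6 + G) + 33*G)
(-29880 - 50096)/(M + d(176)) = (-29880 - 50096)/(48591 + (4 + 176*(-6 + 176)*(33 + 176))/(-6 + 176)) = -79976/(48591 + (4 + 176*170*209)/170) = -79976/(48591 + (4 + 6253280)/170) = -79976/(48591 + (1/170)*6253284) = -79976/(48591 + 3126642/85) = -79976/7256877/85 = -79976*85/7256877 = -6797960/7256877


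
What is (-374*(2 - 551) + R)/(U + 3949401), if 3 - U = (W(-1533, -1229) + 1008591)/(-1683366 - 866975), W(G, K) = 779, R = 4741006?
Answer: 6307416649606/5036163978067 ≈ 1.2524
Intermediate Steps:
U = 8660393/2550341 (U = 3 - (779 + 1008591)/(-1683366 - 866975) = 3 - 1009370/(-2550341) = 3 - 1009370*(-1)/2550341 = 3 - 1*(-1009370/2550341) = 3 + 1009370/2550341 = 8660393/2550341 ≈ 3.3958)
(-374*(2 - 551) + R)/(U + 3949401) = (-374*(2 - 551) + 4741006)/(8660393/2550341 + 3949401) = (-374*(-549) + 4741006)/(10072327956134/2550341) = (205326 + 4741006)*(2550341/10072327956134) = 4946332*(2550341/10072327956134) = 6307416649606/5036163978067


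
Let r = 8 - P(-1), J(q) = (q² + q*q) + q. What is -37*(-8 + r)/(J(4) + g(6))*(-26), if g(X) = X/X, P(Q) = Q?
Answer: 26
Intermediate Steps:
J(q) = q + 2*q² (J(q) = (q² + q²) + q = 2*q² + q = q + 2*q²)
r = 9 (r = 8 - 1*(-1) = 8 + 1 = 9)
g(X) = 1
-37*(-8 + r)/(J(4) + g(6))*(-26) = -37*(-8 + 9)/(4*(1 + 2*4) + 1)*(-26) = -37/(4*(1 + 8) + 1)*(-26) = -37/(4*9 + 1)*(-26) = -37/(36 + 1)*(-26) = -37/37*(-26) = -37*1/37*(-26) = -1*(-26) = 26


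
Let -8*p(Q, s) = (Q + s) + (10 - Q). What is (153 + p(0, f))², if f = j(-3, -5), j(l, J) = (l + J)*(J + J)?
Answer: 321489/16 ≈ 20093.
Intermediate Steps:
j(l, J) = 2*J*(J + l) (j(l, J) = (J + l)*(2*J) = 2*J*(J + l))
f = 80 (f = 2*(-5)*(-5 - 3) = 2*(-5)*(-8) = 80)
p(Q, s) = -5/4 - s/8 (p(Q, s) = -((Q + s) + (10 - Q))/8 = -(10 + s)/8 = -5/4 - s/8)
(153 + p(0, f))² = (153 + (-5/4 - ⅛*80))² = (153 + (-5/4 - 10))² = (153 - 45/4)² = (567/4)² = 321489/16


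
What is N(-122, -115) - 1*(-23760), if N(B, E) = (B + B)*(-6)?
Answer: 25224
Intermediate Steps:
N(B, E) = -12*B (N(B, E) = (2*B)*(-6) = -12*B)
N(-122, -115) - 1*(-23760) = -12*(-122) - 1*(-23760) = 1464 + 23760 = 25224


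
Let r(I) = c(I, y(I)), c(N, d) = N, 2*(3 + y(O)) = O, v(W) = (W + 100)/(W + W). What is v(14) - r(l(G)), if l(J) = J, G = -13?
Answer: 239/14 ≈ 17.071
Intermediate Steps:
v(W) = (100 + W)/(2*W) (v(W) = (100 + W)/((2*W)) = (100 + W)*(1/(2*W)) = (100 + W)/(2*W))
y(O) = -3 + O/2
r(I) = I
v(14) - r(l(G)) = (½)*(100 + 14)/14 - 1*(-13) = (½)*(1/14)*114 + 13 = 57/14 + 13 = 239/14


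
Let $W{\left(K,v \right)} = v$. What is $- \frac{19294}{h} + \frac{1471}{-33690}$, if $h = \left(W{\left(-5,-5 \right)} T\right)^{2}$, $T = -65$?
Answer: $- \frac{161077847}{711701250} \approx -0.22633$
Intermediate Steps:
$h = 105625$ ($h = \left(\left(-5\right) \left(-65\right)\right)^{2} = 325^{2} = 105625$)
$- \frac{19294}{h} + \frac{1471}{-33690} = - \frac{19294}{105625} + \frac{1471}{-33690} = \left(-19294\right) \frac{1}{105625} + 1471 \left(- \frac{1}{33690}\right) = - \frac{19294}{105625} - \frac{1471}{33690} = - \frac{161077847}{711701250}$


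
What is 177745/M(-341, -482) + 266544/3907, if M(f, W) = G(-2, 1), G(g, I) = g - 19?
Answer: -688852291/82047 ≈ -8395.8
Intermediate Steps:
G(g, I) = -19 + g
M(f, W) = -21 (M(f, W) = -19 - 2 = -21)
177745/M(-341, -482) + 266544/3907 = 177745/(-21) + 266544/3907 = 177745*(-1/21) + 266544*(1/3907) = -177745/21 + 266544/3907 = -688852291/82047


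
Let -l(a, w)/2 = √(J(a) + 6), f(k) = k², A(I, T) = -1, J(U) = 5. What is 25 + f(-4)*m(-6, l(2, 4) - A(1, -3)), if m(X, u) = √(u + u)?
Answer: 25 + 16*√(2 - 4*√11) ≈ 25.0 + 53.705*I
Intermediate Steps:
l(a, w) = -2*√11 (l(a, w) = -2*√(5 + 6) = -2*√11)
m(X, u) = √2*√u (m(X, u) = √(2*u) = √2*√u)
25 + f(-4)*m(-6, l(2, 4) - A(1, -3)) = 25 + (-4)²*(√2*√(-2*√11 - 1*(-1))) = 25 + 16*(√2*√(-2*√11 + 1)) = 25 + 16*(√2*√(1 - 2*√11)) = 25 + 16*√2*√(1 - 2*√11)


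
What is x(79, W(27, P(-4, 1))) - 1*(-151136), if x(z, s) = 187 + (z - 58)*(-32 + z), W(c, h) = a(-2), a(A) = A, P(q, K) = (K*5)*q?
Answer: 152310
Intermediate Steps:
P(q, K) = 5*K*q (P(q, K) = (5*K)*q = 5*K*q)
W(c, h) = -2
x(z, s) = 187 + (-58 + z)*(-32 + z)
x(79, W(27, P(-4, 1))) - 1*(-151136) = (2043 + 79² - 90*79) - 1*(-151136) = (2043 + 6241 - 7110) + 151136 = 1174 + 151136 = 152310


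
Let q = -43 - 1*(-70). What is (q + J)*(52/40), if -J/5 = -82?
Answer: 5681/10 ≈ 568.10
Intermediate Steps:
q = 27 (q = -43 + 70 = 27)
J = 410 (J = -5*(-82) = 410)
(q + J)*(52/40) = (27 + 410)*(52/40) = 437*(52*(1/40)) = 437*(13/10) = 5681/10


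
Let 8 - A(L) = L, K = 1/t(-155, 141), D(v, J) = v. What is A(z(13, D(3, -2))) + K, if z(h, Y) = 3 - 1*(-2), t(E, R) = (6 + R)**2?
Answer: 64828/21609 ≈ 3.0000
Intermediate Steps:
z(h, Y) = 5 (z(h, Y) = 3 + 2 = 5)
K = 1/21609 (K = 1/((6 + 141)**2) = 1/(147**2) = 1/21609 ≈ 4.6277e-5)
A(L) = 8 - L
A(z(13, D(3, -2))) + K = (8 - 1*5) + 1/21609 = (8 - 5) + 1/21609 = 3 + 1/21609 = 64828/21609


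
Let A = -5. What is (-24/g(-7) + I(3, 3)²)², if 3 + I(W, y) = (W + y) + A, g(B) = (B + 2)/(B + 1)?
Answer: 15376/25 ≈ 615.04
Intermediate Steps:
g(B) = (2 + B)/(1 + B)
I(W, y) = -8 + W + y (I(W, y) = -3 + ((W + y) - 5) = -3 + (-5 + W + y) = -8 + W + y)
(-24/g(-7) + I(3, 3)²)² = (-24*(1 - 7)/(2 - 7) + (-8 + 3 + 3)²)² = (-24/(-5/(-6)) + (-2)²)² = (-24/((-⅙*(-5))) + 4)² = (-24/⅚ + 4)² = (-24*6/5 + 4)² = (-144/5 + 4)² = (-124/5)² = 15376/25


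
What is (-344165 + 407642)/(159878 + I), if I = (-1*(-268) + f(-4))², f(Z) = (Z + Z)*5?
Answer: 63477/211862 ≈ 0.29961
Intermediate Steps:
f(Z) = 10*Z (f(Z) = (2*Z)*5 = 10*Z)
I = 51984 (I = (-1*(-268) + 10*(-4))² = (268 - 40)² = 228² = 51984)
(-344165 + 407642)/(159878 + I) = (-344165 + 407642)/(159878 + 51984) = 63477/211862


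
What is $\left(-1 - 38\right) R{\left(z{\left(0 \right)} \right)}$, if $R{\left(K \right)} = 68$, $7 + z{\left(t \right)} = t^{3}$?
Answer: $-2652$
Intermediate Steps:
$z{\left(t \right)} = -7 + t^{3}$
$\left(-1 - 38\right) R{\left(z{\left(0 \right)} \right)} = \left(-1 - 38\right) 68 = \left(-39\right) 68 = -2652$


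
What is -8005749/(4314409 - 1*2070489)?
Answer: -8005749/2243920 ≈ -3.5678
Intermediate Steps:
-8005749/(4314409 - 1*2070489) = -8005749/(4314409 - 2070489) = -8005749/2243920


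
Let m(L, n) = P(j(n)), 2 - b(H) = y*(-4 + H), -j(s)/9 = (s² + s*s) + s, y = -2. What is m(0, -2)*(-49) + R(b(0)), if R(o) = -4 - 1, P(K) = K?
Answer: 2641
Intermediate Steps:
j(s) = -18*s² - 9*s (j(s) = -9*((s² + s*s) + s) = -9*((s² + s²) + s) = -9*(2*s² + s) = -9*(s + 2*s²) = -18*s² - 9*s)
b(H) = -6 + 2*H (b(H) = 2 - (-2)*(-4 + H) = 2 - (8 - 2*H) = 2 + (-8 + 2*H) = -6 + 2*H)
R(o) = -5
m(L, n) = -9*n*(1 + 2*n)
m(0, -2)*(-49) + R(b(0)) = -9*(-2)*(1 + 2*(-2))*(-49) - 5 = -9*(-2)*(1 - 4)*(-49) - 5 = -9*(-2)*(-3)*(-49) - 5 = -54*(-49) - 5 = 2646 - 5 = 2641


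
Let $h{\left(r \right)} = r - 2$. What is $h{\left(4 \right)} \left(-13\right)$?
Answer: $-26$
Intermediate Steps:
$h{\left(r \right)} = -2 + r$
$h{\left(4 \right)} \left(-13\right) = \left(-2 + 4\right) \left(-13\right) = 2 \left(-13\right) = -26$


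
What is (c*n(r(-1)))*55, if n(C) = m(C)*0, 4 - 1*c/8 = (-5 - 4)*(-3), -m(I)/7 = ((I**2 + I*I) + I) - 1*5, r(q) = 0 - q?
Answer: 0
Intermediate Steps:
r(q) = -q
m(I) = 35 - 14*I**2 - 7*I (m(I) = -7*(((I**2 + I*I) + I) - 1*5) = -7*(((I**2 + I**2) + I) - 5) = -7*((2*I**2 + I) - 5) = -7*((I + 2*I**2) - 5) = -7*(-5 + I + 2*I**2) = 35 - 14*I**2 - 7*I)
c = -184 (c = 32 - 8*(-5 - 4)*(-3) = 32 - (-72)*(-3) = 32 - 8*27 = 32 - 216 = -184)
n(C) = 0 (n(C) = (35 - 14*C**2 - 7*C)*0 = 0)
(c*n(r(-1)))*55 = -184*0*55 = 0*55 = 0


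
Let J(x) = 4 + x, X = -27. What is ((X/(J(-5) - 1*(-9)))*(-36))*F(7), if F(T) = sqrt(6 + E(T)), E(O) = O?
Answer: 243*sqrt(13)/2 ≈ 438.07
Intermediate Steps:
F(T) = sqrt(6 + T)
((X/(J(-5) - 1*(-9)))*(-36))*F(7) = (-27/((4 - 5) - 1*(-9))*(-36))*sqrt(6 + 7) = (-27/(-1 + 9)*(-36))*sqrt(13) = (-27/8*(-36))*sqrt(13) = 243*sqrt(13)/2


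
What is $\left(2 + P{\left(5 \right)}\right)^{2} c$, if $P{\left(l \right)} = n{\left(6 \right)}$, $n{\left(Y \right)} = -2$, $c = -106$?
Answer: $0$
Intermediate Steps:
$P{\left(l \right)} = -2$
$\left(2 + P{\left(5 \right)}\right)^{2} c = \left(2 - 2\right)^{2} \left(-106\right) = 0^{2} \left(-106\right) = 0 \left(-106\right) = 0$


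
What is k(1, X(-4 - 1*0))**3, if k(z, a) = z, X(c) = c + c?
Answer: 1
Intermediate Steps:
X(c) = 2*c
k(1, X(-4 - 1*0))**3 = 1**3 = 1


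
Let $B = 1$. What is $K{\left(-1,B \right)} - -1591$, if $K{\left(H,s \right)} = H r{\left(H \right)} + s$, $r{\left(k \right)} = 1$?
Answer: $1591$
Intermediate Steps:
$K{\left(H,s \right)} = H + s$ ($K{\left(H,s \right)} = H 1 + s = H + s$)
$K{\left(-1,B \right)} - -1591 = \left(-1 + 1\right) - -1591 = 0 + 1591 = 1591$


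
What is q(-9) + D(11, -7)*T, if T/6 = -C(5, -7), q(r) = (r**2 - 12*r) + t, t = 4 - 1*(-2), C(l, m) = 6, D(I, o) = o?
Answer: 447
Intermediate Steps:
t = 6 (t = 4 + 2 = 6)
q(r) = 6 + r**2 - 12*r (q(r) = (r**2 - 12*r) + 6 = 6 + r**2 - 12*r)
T = -36 (T = 6*(-1*6) = 6*(-6) = -36)
q(-9) + D(11, -7)*T = (6 + (-9)**2 - 12*(-9)) - 7*(-36) = (6 + 81 + 108) + 252 = 195 + 252 = 447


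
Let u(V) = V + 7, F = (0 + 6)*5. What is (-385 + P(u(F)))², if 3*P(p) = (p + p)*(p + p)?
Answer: 18671041/9 ≈ 2.0746e+6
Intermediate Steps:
F = 30 (F = 6*5 = 30)
u(V) = 7 + V
P(p) = 4*p²/3 (P(p) = ((p + p)*(p + p))/3 = ((2*p)*(2*p))/3 = (4*p²)/3 = 4*p²/3)
(-385 + P(u(F)))² = (-385 + 4*(7 + 30)²/3)² = (-385 + (4/3)*37²)² = (-385 + (4/3)*1369)² = (-385 + 5476/3)² = (4321/3)² = 18671041/9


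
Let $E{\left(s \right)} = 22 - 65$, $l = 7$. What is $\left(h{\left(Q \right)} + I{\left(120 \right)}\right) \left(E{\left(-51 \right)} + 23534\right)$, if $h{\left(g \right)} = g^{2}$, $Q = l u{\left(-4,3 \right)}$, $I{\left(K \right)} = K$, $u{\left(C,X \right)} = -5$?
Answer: $31595395$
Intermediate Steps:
$E{\left(s \right)} = -43$
$Q = -35$ ($Q = 7 \left(-5\right) = -35$)
$\left(h{\left(Q \right)} + I{\left(120 \right)}\right) \left(E{\left(-51 \right)} + 23534\right) = \left(\left(-35\right)^{2} + 120\right) \left(-43 + 23534\right) = \left(1225 + 120\right) 23491 = 1345 \cdot 23491 = 31595395$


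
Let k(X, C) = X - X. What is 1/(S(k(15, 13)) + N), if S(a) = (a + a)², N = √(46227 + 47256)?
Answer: √10387/31161 ≈ 0.0032706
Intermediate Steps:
k(X, C) = 0
N = 3*√10387 (N = √93483 = 3*√10387 ≈ 305.75)
S(a) = 4*a² (S(a) = (2*a)² = 4*a²)
1/(S(k(15, 13)) + N) = 1/(4*0² + 3*√10387) = 1/(4*0 + 3*√10387) = 1/(0 + 3*√10387) = 1/(3*√10387) = √10387/31161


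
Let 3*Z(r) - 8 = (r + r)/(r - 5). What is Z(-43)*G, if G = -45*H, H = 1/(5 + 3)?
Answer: -1175/64 ≈ -18.359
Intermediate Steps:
H = 1/8 ≈ 0.12500
Z(r) = 8/3 + 2*r/(3*(-5 + r)) (Z(r) = 8/3 + ((r + r)/(r - 5))/3 = 8/3 + ((2*r)/(-5 + r))/3 = 8/3 + (2*r/(-5 + r))/3 = 8/3 + 2*r/(3*(-5 + r)))
G = -45/8 (G = -45*1/8 = -45/8 ≈ -5.6250)
Z(-43)*G = (10*(-4 - 43)/(3*(-5 - 43)))*(-45/8) = ((10/3)*(-47)/(-48))*(-45/8) = ((10/3)*(-1/48)*(-47))*(-45/8) = (235/72)*(-45/8) = -1175/64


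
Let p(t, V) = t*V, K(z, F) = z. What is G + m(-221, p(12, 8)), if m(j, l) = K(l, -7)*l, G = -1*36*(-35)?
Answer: 10476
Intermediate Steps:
G = 1260 (G = -36*(-35) = 1260)
p(t, V) = V*t
m(j, l) = l² (m(j, l) = l*l = l²)
G + m(-221, p(12, 8)) = 1260 + (8*12)² = 1260 + 96² = 1260 + 9216 = 10476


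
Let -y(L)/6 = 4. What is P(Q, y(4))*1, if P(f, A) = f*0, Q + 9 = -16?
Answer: 0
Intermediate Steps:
Q = -25 (Q = -9 - 16 = -25)
y(L) = -24 (y(L) = -6*4 = -24)
P(f, A) = 0
P(Q, y(4))*1 = 0*1 = 0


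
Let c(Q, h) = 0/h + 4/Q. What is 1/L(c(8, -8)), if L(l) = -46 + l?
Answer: -2/91 ≈ -0.021978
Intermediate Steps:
c(Q, h) = 4/Q (c(Q, h) = 0 + 4/Q = 4/Q)
1/L(c(8, -8)) = 1/(-46 + 4/8) = 1/(-46 + 4*(1/8)) = 1/(-46 + 1/2) = 1/(-91/2) = -2/91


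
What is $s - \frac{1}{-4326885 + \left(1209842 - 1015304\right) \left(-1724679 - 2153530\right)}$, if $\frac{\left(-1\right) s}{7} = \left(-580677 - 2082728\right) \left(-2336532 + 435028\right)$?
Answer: $- \frac{26746726776618296708863679}{754463349327} \approx -3.5451 \cdot 10^{13}$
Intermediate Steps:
$s = -35451326827840$ ($s = - 7 \left(-580677 - 2082728\right) \left(-2336532 + 435028\right) = - 7 \left(\left(-2663405\right) \left(-1901504\right)\right) = \left(-7\right) 5064475261120 = -35451326827840$)
$s - \frac{1}{-4326885 + \left(1209842 - 1015304\right) \left(-1724679 - 2153530\right)} = -35451326827840 - \frac{1}{-4326885 + \left(1209842 - 1015304\right) \left(-1724679 - 2153530\right)} = -35451326827840 - \frac{1}{-4326885 + 194538 \left(-3878209\right)} = -35451326827840 - \frac{1}{-4326885 - 754459022442} = -35451326827840 - \frac{1}{-754463349327} = -35451326827840 - - \frac{1}{754463349327} = -35451326827840 + \frac{1}{754463349327} = - \frac{26746726776618296708863679}{754463349327}$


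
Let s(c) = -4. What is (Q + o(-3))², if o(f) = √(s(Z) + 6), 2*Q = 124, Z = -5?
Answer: (62 + √2)² ≈ 4021.4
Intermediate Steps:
Q = 62 (Q = (½)*124 = 62)
o(f) = √2 (o(f) = √(-4 + 6) = √2)
(Q + o(-3))² = (62 + √2)²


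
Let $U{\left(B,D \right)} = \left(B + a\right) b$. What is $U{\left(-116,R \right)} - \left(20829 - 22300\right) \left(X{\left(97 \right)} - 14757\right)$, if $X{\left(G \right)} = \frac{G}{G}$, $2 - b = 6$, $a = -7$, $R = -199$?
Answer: $-21705584$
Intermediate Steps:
$b = -4$ ($b = 2 - 6 = -4$)
$X{\left(G \right)} = 1$
$U{\left(B,D \right)} = 28 - 4 B$ ($U{\left(B,D \right)} = \left(B - 7\right) \left(-4\right) = \left(-7 + B\right) \left(-4\right) = 28 - 4 B$)
$U{\left(-116,R \right)} - \left(20829 - 22300\right) \left(X{\left(97 \right)} - 14757\right) = \left(28 - -464\right) - \left(20829 - 22300\right) \left(1 - 14757\right) = \left(28 + 464\right) - \left(-1471\right) \left(-14756\right) = 492 - 21706076 = -21705584$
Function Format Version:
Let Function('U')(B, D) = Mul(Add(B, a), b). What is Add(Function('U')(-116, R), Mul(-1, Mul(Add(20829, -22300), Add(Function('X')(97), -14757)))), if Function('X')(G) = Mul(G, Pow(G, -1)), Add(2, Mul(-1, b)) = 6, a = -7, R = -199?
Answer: -21705584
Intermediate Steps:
b = -4 (b = Add(2, Mul(-1, 6)) = Add(2, -6) = -4)
Function('X')(G) = 1
Function('U')(B, D) = Add(28, Mul(-4, B)) (Function('U')(B, D) = Mul(Add(B, -7), -4) = Mul(Add(-7, B), -4) = Add(28, Mul(-4, B)))
Add(Function('U')(-116, R), Mul(-1, Mul(Add(20829, -22300), Add(Function('X')(97), -14757)))) = Add(Add(28, Mul(-4, -116)), Mul(-1, Mul(Add(20829, -22300), Add(1, -14757)))) = Add(Add(28, 464), Mul(-1, Mul(-1471, -14756))) = Add(492, Mul(-1, 21706076)) = Add(492, -21706076) = -21705584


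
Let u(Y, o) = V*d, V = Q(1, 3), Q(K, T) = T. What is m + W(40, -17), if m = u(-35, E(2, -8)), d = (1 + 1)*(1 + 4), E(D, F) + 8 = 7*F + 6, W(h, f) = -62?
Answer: -32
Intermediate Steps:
V = 3
E(D, F) = -2 + 7*F (E(D, F) = -8 + (7*F + 6) = -8 + (6 + 7*F) = -2 + 7*F)
d = 10 (d = 2*5 = 10)
u(Y, o) = 30 (u(Y, o) = 3*10 = 30)
m = 30
m + W(40, -17) = 30 - 62 = -32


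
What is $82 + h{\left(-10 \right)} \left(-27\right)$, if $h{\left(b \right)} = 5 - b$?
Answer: $-323$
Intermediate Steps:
$82 + h{\left(-10 \right)} \left(-27\right) = 82 + \left(5 - -10\right) \left(-27\right) = 82 + \left(5 + 10\right) \left(-27\right) = 82 + 15 \left(-27\right) = 82 - 405 = -323$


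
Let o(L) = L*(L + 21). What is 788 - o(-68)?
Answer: -2408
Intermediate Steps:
o(L) = L*(21 + L)
788 - o(-68) = 788 - (-68)*(21 - 68) = 788 - (-68)*(-47) = 788 - 1*3196 = 788 - 3196 = -2408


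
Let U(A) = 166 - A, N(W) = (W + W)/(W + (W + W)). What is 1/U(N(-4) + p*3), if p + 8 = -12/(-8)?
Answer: 6/1109 ≈ 0.0054103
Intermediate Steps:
p = -13/2 (p = -8 - 12/(-8) = -8 - 12*(-⅛) = -8 + 3/2 = -13/2 ≈ -6.5000)
N(W) = ⅔ (N(W) = (2*W)/(W + 2*W) = (2*W)/((3*W)) = (2*W)*(1/(3*W)) = ⅔)
1/U(N(-4) + p*3) = 1/(166 - (⅔ - 13/2*3)) = 1/(166 - (⅔ - 39/2)) = 1/(166 - 1*(-113/6)) = 1/(166 + 113/6) = 1/(1109/6) = 6/1109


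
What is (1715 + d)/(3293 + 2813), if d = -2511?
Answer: -398/3053 ≈ -0.13036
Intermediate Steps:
(1715 + d)/(3293 + 2813) = (1715 - 2511)/(3293 + 2813) = -796/6106 = -796*1/6106 = -398/3053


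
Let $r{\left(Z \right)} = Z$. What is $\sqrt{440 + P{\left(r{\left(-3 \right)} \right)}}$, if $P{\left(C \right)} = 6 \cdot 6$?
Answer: $2 \sqrt{119} \approx 21.817$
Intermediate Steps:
$P{\left(C \right)} = 36$
$\sqrt{440 + P{\left(r{\left(-3 \right)} \right)}} = \sqrt{440 + 36} = \sqrt{476} = 2 \sqrt{119}$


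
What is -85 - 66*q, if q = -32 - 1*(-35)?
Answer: -283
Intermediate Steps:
q = 3 (q = -32 + 35 = 3)
-85 - 66*q = -85 - 66*3 = -85 - 198 = -283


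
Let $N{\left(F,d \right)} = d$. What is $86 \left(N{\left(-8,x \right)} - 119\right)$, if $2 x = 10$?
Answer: $-9804$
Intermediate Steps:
$x = 5$ ($x = \frac{1}{2} \cdot 10 = 5$)
$86 \left(N{\left(-8,x \right)} - 119\right) = 86 \left(5 - 119\right) = 86 \left(-114\right) = -9804$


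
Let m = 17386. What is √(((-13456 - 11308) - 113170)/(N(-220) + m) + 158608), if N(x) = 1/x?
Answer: 2*√7161480927748182/424991 ≈ 398.25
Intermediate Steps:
√(((-13456 - 11308) - 113170)/(N(-220) + m) + 158608) = √(((-13456 - 11308) - 113170)/(1/(-220) + 17386) + 158608) = √((-24764 - 113170)/(-1/220 + 17386) + 158608) = √(-137934/3824919/220 + 158608) = √(-137934*220/3824919 + 158608) = √(-3371720/424991 + 158608) = √(67403600808/424991) = 2*√7161480927748182/424991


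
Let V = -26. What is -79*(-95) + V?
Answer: 7479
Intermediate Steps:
-79*(-95) + V = -79*(-95) - 26 = 7505 - 26 = 7479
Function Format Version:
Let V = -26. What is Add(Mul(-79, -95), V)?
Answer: 7479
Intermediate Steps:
Add(Mul(-79, -95), V) = Add(Mul(-79, -95), -26) = Add(7505, -26) = 7479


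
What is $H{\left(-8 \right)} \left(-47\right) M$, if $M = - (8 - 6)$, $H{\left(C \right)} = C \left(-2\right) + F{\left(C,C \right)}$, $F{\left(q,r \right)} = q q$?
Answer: $7520$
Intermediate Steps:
$F{\left(q,r \right)} = q^{2}$
$H{\left(C \right)} = C^{2} - 2 C$ ($H{\left(C \right)} = C \left(-2\right) + C^{2} = - 2 C + C^{2} = C^{2} - 2 C$)
$M = -2$ ($M = \left(-1\right) 2 = -2$)
$H{\left(-8 \right)} \left(-47\right) M = - 8 \left(-2 - 8\right) \left(-47\right) \left(-2\right) = \left(-8\right) \left(-10\right) \left(-47\right) \left(-2\right) = 80 \left(-47\right) \left(-2\right) = \left(-3760\right) \left(-2\right) = 7520$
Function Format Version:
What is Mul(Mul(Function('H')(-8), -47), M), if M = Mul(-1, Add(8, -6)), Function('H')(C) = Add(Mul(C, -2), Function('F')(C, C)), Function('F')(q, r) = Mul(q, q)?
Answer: 7520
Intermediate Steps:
Function('F')(q, r) = Pow(q, 2)
Function('H')(C) = Add(Pow(C, 2), Mul(-2, C)) (Function('H')(C) = Add(Mul(C, -2), Pow(C, 2)) = Add(Mul(-2, C), Pow(C, 2)) = Add(Pow(C, 2), Mul(-2, C)))
M = -2 (M = Mul(-1, 2) = -2)
Mul(Mul(Function('H')(-8), -47), M) = Mul(Mul(Mul(-8, Add(-2, -8)), -47), -2) = Mul(Mul(Mul(-8, -10), -47), -2) = Mul(Mul(80, -47), -2) = Mul(-3760, -2) = 7520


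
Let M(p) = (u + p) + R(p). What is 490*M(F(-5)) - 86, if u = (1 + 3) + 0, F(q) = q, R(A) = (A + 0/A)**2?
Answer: 11674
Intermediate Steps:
R(A) = A**2 (R(A) = (A + 0)**2 = A**2)
u = 4 (u = 4 + 0 = 4)
M(p) = 4 + p + p**2 (M(p) = (4 + p) + p**2 = 4 + p + p**2)
490*M(F(-5)) - 86 = 490*(4 - 5 + (-5)**2) - 86 = 490*(4 - 5 + 25) - 86 = 490*24 - 86 = 11760 - 86 = 11674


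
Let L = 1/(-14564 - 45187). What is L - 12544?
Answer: -749516545/59751 ≈ -12544.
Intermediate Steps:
L = -1/59751 (L = 1/(-59751) = -1/59751 ≈ -1.6736e-5)
L - 12544 = -1/59751 - 12544 = -749516545/59751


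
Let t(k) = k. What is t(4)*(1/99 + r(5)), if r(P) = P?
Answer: 1984/99 ≈ 20.040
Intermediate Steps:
t(4)*(1/99 + r(5)) = 4*(1/99 + 5) = 4*(496/99) = 1984/99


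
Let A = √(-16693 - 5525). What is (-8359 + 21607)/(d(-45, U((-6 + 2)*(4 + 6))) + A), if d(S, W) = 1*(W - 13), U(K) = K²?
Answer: 13248/1601 - 192*I*√42/1601 ≈ 8.2748 - 0.7772*I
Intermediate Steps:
A = 23*I*√42 (A = √(-22218) = 23*I*√42 ≈ 149.06*I)
d(S, W) = -13 + W (d(S, W) = 1*(-13 + W) = -13 + W)
(-8359 + 21607)/(d(-45, U((-6 + 2)*(4 + 6))) + A) = (-8359 + 21607)/((-13 + ((-6 + 2)*(4 + 6))²) + 23*I*√42) = 13248/((-13 + (-4*10)²) + 23*I*√42) = 13248/((-13 + (-40)²) + 23*I*√42) = 13248/((-13 + 1600) + 23*I*√42) = 13248/(1587 + 23*I*√42)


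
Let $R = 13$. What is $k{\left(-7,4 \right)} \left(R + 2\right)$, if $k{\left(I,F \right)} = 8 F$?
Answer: $480$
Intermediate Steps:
$k{\left(-7,4 \right)} \left(R + 2\right) = 8 \cdot 4 \left(13 + 2\right) = 32 \cdot 15 = 480$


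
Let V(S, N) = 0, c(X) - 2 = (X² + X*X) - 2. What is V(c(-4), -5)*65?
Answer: 0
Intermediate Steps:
c(X) = 2*X² (c(X) = 2 + ((X² + X*X) - 2) = 2 + ((X² + X²) - 2) = 2 + (2*X² - 2) = 2 + (-2 + 2*X²) = 2*X²)
V(c(-4), -5)*65 = 0*65 = 0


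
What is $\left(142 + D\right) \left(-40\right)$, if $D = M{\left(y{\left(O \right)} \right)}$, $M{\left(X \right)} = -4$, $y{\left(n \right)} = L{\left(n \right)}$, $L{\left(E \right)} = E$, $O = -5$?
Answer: $-5520$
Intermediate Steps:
$y{\left(n \right)} = n$
$D = -4$
$\left(142 + D\right) \left(-40\right) = \left(142 - 4\right) \left(-40\right) = 138 \left(-40\right) = -5520$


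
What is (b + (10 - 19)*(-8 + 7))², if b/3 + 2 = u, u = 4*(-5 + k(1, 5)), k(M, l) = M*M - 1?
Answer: 3249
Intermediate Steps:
k(M, l) = -1 + M² (k(M, l) = M² - 1 = -1 + M²)
u = -20 (u = 4*(-5 + (-1 + 1²)) = 4*(-5 + (-1 + 1)) = 4*(-5 + 0) = 4*(-5) = -20)
b = -66 (b = -6 + 3*(-20) = -6 - 60 = -66)
(b + (10 - 19)*(-8 + 7))² = (-66 + (10 - 19)*(-8 + 7))² = (-66 - 9*(-1))² = (-66 + 9)² = (-57)² = 3249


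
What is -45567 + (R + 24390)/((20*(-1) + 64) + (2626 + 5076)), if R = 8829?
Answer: -117642921/2582 ≈ -45563.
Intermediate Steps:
-45567 + (R + 24390)/((20*(-1) + 64) + (2626 + 5076)) = -45567 + (8829 + 24390)/((20*(-1) + 64) + (2626 + 5076)) = -45567 + 33219/((-20 + 64) + 7702) = -45567 + 33219/(44 + 7702) = -45567 + 33219/7746 = -45567 + 33219*(1/7746) = -45567 + 11073/2582 = -117642921/2582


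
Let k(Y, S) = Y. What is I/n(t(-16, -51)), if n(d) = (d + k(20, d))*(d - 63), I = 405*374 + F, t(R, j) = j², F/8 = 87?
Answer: 25361/1108683 ≈ 0.022875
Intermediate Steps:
F = 696 (F = 8*87 = 696)
I = 152166 (I = 405*374 + 696 = 151470 + 696 = 152166)
n(d) = (-63 + d)*(20 + d) (n(d) = (d + 20)*(d - 63) = (20 + d)*(-63 + d) = (-63 + d)*(20 + d))
I/n(t(-16, -51)) = 152166/(-1260 + ((-51)²)² - 43*(-51)²) = 152166/(-1260 + 2601² - 43*2601) = 152166/(-1260 + 6765201 - 111843) = 152166/6652098 = 152166*(1/6652098) = 25361/1108683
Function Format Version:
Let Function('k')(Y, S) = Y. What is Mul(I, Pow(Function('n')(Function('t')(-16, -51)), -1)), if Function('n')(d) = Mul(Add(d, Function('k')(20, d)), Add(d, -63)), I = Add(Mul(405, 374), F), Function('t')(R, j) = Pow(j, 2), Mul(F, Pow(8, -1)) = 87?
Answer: Rational(25361, 1108683) ≈ 0.022875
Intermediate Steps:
F = 696 (F = Mul(8, 87) = 696)
I = 152166 (I = Add(Mul(405, 374), 696) = Add(151470, 696) = 152166)
Function('n')(d) = Mul(Add(-63, d), Add(20, d)) (Function('n')(d) = Mul(Add(d, 20), Add(d, -63)) = Mul(Add(20, d), Add(-63, d)) = Mul(Add(-63, d), Add(20, d)))
Mul(I, Pow(Function('n')(Function('t')(-16, -51)), -1)) = Mul(152166, Pow(Add(-1260, Pow(Pow(-51, 2), 2), Mul(-43, Pow(-51, 2))), -1)) = Mul(152166, Pow(Add(-1260, Pow(2601, 2), Mul(-43, 2601)), -1)) = Mul(152166, Pow(Add(-1260, 6765201, -111843), -1)) = Mul(152166, Pow(6652098, -1)) = Mul(152166, Rational(1, 6652098)) = Rational(25361, 1108683)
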